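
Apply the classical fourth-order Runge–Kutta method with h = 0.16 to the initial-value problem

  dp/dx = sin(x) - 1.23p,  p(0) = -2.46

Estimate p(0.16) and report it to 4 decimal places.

-2.0086

RK4: k1 = f(x_n, p_n); k2 = f(x_n + h/2, p_n + (h/2)·k1); k3 = f(x_n + h/2, p_n + (h/2)·k2); k4 = f(x_n + h, p_n + h·k3); p_{n+1} = p_n + (h/6)·(k1 + 2k2 + 2k3 + k4).
x=0.000000, p=-2.460000:
  k1 = f(0.000000, -2.460000) = 3.025800
  k2 = f(0.080000, -2.217936) = 2.807976
  k3 = f(0.080000, -2.235362) = 2.829410
  k4 = f(0.160000, -2.007294) = 2.628290
  p ← -2.460000 + (0.16/6)·(k1 + 2k2 + 2k3 + k4) = -2.008564
p(0.16) ≈ -2.0086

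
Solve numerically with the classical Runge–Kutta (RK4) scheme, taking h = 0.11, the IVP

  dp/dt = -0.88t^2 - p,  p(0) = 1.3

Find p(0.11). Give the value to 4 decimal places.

1.1642

RK4: k1 = f(t_n, p_n); k2 = f(t_n + h/2, p_n + (h/2)·k1); k3 = f(t_n + h/2, p_n + (h/2)·k2); k4 = f(t_n + h, p_n + h·k3); p_{n+1} = p_n + (h/6)·(k1 + 2k2 + 2k3 + k4).
t=0.000000, p=1.300000:
  k1 = f(0.000000, 1.300000) = -1.300000
  k2 = f(0.055000, 1.228500) = -1.231162
  k3 = f(0.055000, 1.232286) = -1.234948
  k4 = f(0.110000, 1.164156) = -1.174804
  p ← 1.300000 + (0.11/6)·(k1 + 2k2 + 2k3 + k4) = 1.164205
p(0.11) ≈ 1.1642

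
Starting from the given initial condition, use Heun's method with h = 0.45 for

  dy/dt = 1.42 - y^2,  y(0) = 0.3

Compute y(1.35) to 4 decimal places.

1.0789

Heun: k1 = f(t_n, y_n); k2 = f(t_n + h, y_n + h·k1); y_{n+1} = y_n + (h/2)·(k1 + k2).
t=0.000000, y=0.300000:
  k1 = f(0.000000, 0.300000) = 1.330000
  k2 = f(0.450000, 0.898500) = 0.612698
  y ← 0.300000 + (0.45/2)·(1.330000 + 0.612698) = 0.737107
t=0.450000, y=0.737107:
  k1 = f(0.450000, 0.737107) = 0.876673
  k2 = f(0.900000, 1.131610) = 0.139459
  y ← 0.737107 + (0.45/2)·(0.876673 + 0.139459) = 0.965737
t=0.900000, y=0.965737:
  k1 = f(0.900000, 0.965737) = 0.487353
  k2 = f(1.350000, 1.185045) = 0.015667
  y ← 0.965737 + (0.45/2)·(0.487353 + 0.015667) = 1.078916
y(1.35) ≈ 1.0789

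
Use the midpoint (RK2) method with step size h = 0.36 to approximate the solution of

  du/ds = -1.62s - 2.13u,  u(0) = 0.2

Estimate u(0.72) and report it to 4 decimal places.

-0.2342

Midpoint: k1 = f(s_n, u_n); k2 = f(s_n + h/2, u_n + (h/2)·k1); u_{n+1} = u_n + h·k2.
s=0.000000, u=0.200000:
  k1 = f(0.000000, 0.200000) = -0.426000
  k2 = f(0.180000, 0.123320) = -0.554272
  u ← 0.200000 + 0.36·(-0.554272) = 0.000462
s=0.360000, u=0.000462:
  k1 = f(0.360000, 0.000462) = -0.584185
  k2 = f(0.540000, -0.104691) = -0.651808
  u ← 0.000462 + 0.36·(-0.651808) = -0.234189
u(0.72) ≈ -0.2342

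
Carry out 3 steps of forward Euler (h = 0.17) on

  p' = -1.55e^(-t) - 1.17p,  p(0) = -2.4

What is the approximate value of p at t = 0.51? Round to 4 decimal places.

Euler: p_{n+1} = p_n + h·f(t_n, p_n).
t=0.000000, p=-2.400000: f=1.258000 → p ← -2.400000 + 0.17·1.258000 = -2.186140
t=0.170000, p=-2.186140: f=1.250103 → p ← -2.186140 + 0.17·1.250103 = -1.973622
t=0.340000, p=-1.973622: f=1.205894 → p ← -1.973622 + 0.17·1.205894 = -1.768620
p(0.51) ≈ -1.7686

-1.7686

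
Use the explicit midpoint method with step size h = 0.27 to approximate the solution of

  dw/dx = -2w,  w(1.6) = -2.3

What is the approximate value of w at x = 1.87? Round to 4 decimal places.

-1.3933

Midpoint: k1 = f(x_n, w_n); k2 = f(x_n + h/2, w_n + (h/2)·k1); w_{n+1} = w_n + h·k2.
x=1.600000, w=-2.300000:
  k1 = f(1.600000, -2.300000) = 4.600000
  k2 = f(1.735000, -1.679000) = 3.358000
  w ← -2.300000 + 0.27·3.358000 = -1.393340
w(1.87) ≈ -1.3933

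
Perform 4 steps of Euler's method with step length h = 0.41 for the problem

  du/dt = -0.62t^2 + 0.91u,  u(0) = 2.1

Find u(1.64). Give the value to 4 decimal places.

Euler: u_{n+1} = u_n + h·f(t_n, u_n).
t=0.000000, u=2.100000: f=1.911000 → u ← 2.100000 + 0.41·1.911000 = 2.883510
t=0.410000, u=2.883510: f=2.519772 → u ← 2.883510 + 0.41·2.519772 = 3.916617
t=0.820000, u=3.916617: f=3.147233 → u ← 3.916617 + 0.41·3.147233 = 5.206982
t=1.230000, u=5.206982: f=3.800356 → u ← 5.206982 + 0.41·3.800356 = 6.765128
u(1.64) ≈ 6.7651

6.7651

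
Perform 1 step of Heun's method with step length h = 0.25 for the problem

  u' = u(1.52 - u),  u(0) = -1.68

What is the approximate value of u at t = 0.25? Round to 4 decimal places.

Heun: k1 = f(t_n, u_n); k2 = f(t_n + h, u_n + h·k1); u_{n+1} = u_n + (h/2)·(k1 + k2).
t=0.000000, u=-1.680000:
  k1 = f(0.000000, -1.680000) = -5.376000
  k2 = f(0.250000, -3.024000) = -13.741056
  u ← -1.680000 + (0.25/2)·(-5.376000 + (-13.741056)) = -4.069632
u(0.25) ≈ -4.0696

-4.0696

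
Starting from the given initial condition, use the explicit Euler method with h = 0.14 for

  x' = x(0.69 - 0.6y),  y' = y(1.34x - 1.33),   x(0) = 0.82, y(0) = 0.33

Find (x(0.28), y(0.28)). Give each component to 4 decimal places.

0.9376, 0.3124

Euler on (x,y): x_{n+1} = x_n + h·x', y_{n+1} = y_n + h·y'.
0.000000: (0.820000, 0.330000); f=(0.403440, -0.076296) → (0.876482, 0.319319)
0.140000: (0.876482, 0.319319); f=(0.436846, -0.049659) → (0.937640, 0.312366)
(x(0.28), y(0.28)) ≈ (0.9376, 0.3124)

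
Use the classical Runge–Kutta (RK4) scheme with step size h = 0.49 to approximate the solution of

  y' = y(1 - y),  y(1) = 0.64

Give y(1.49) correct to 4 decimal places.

0.7437

RK4: k1 = f(t_n, y_n); k2 = f(t_n + h/2, y_n + (h/2)·k1); k3 = f(t_n + h/2, y_n + (h/2)·k2); k4 = f(t_n + h, y_n + h·k3); y_{n+1} = y_n + (h/6)·(k1 + 2k2 + 2k3 + k4).
t=1.000000, y=0.640000:
  k1 = f(1.000000, 0.640000) = 0.230400
  k2 = f(1.245000, 0.696448) = 0.211408
  k3 = f(1.245000, 0.691795) = 0.213215
  k4 = f(1.490000, 0.744475) = 0.190232
  y ← 0.640000 + (0.49/6)·(k1 + 2k2 + 2k3 + k4) = 0.743707
y(1.49) ≈ 0.7437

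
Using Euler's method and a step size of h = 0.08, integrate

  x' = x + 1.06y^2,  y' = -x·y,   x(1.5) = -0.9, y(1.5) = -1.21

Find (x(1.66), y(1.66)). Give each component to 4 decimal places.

Euler on (x,y): x_{n+1} = x_n + h·x', y_{n+1} = y_n + h·y'.
1.500000: (-0.900000, -1.210000); f=(0.651946, -1.089000) → (-0.847844, -1.297120)
1.580000: (-0.847844, -1.297120); f=(0.935627, -1.099756) → (-0.772994, -1.385100)
(x(1.66), y(1.66)) ≈ (-0.7730, -1.3851)

-0.7730, -1.3851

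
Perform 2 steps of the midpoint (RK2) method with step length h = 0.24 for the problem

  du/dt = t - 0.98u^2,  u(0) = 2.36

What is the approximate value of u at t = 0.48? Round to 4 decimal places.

Midpoint: k1 = f(t_n, u_n); k2 = f(t_n + h/2, u_n + (h/2)·k1); u_{n+1} = u_n + h·k2.
t=0.000000, u=2.360000:
  k1 = f(0.000000, 2.360000) = -5.458208
  k2 = f(0.120000, 1.705015) = -2.728935
  u ← 2.360000 + 0.24·(-2.728935) = 1.705056
t=0.240000, u=1.705056:
  k1 = f(0.240000, 1.705056) = -2.609070
  k2 = f(0.360000, 1.391967) = -1.538821
  u ← 1.705056 + 0.24·(-1.538821) = 1.335739
u(0.48) ≈ 1.3357

1.3357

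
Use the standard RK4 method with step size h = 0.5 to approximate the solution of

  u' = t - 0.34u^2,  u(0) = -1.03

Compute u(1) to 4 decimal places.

-0.9143

RK4: k1 = f(t_n, u_n); k2 = f(t_n + h/2, u_n + (h/2)·k1); k3 = f(t_n + h/2, u_n + (h/2)·k2); k4 = f(t_n + h, u_n + h·k3); u_{n+1} = u_n + (h/6)·(k1 + 2k2 + 2k3 + k4).
t=0.000000, u=-1.030000:
  k1 = f(0.000000, -1.030000) = -0.360706
  k2 = f(0.250000, -1.120177) = -0.176630
  k3 = f(0.250000, -1.074158) = -0.142297
  k4 = f(0.500000, -1.101148) = 0.087740
  u ← -1.030000 + (0.5/6)·(k1 + 2k2 + 2k3 + k4) = -1.105902
t=0.500000, u=-1.105902:
  k1 = f(0.500000, -1.105902) = 0.084174
  k2 = f(0.750000, -1.084858) = 0.349848
  k3 = f(0.750000, -1.018440) = 0.397345
  k4 = f(1.000000, -0.907229) = 0.720158
  u ← -1.105902 + (0.5/6)·(k1 + 2k2 + 2k3 + k4) = -0.914342
u(1) ≈ -0.9143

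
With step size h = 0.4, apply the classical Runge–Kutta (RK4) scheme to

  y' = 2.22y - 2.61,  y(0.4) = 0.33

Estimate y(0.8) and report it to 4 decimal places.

RK4: k1 = f(x_n, y_n); k2 = f(x_n + h/2, y_n + (h/2)·k1); k3 = f(x_n + h/2, y_n + (h/2)·k2); k4 = f(x_n + h, y_n + h·k3); y_{n+1} = y_n + (h/6)·(k1 + 2k2 + 2k3 + k4).
x=0.400000, y=0.330000:
  k1 = f(0.400000, 0.330000) = -1.877400
  k2 = f(0.600000, -0.045480) = -2.710966
  k3 = f(0.600000, -0.212193) = -3.081069
  k4 = f(0.800000, -0.902427) = -4.613389
  y ← 0.330000 + (0.4/6)·(k1 + 2k2 + 2k3 + k4) = -0.874991
y(0.8) ≈ -0.8750

-0.8750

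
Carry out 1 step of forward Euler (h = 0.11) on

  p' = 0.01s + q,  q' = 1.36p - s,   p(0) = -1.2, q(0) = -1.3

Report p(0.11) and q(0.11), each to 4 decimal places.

Euler on (p,q): p_{n+1} = p_n + h·p', q_{n+1} = q_n + h·q'.
0.000000: (-1.200000, -1.300000); f=(-1.300000, -1.632000) → (-1.343000, -1.479520)
(p(0.11), q(0.11)) ≈ (-1.3430, -1.4795)

-1.3430, -1.4795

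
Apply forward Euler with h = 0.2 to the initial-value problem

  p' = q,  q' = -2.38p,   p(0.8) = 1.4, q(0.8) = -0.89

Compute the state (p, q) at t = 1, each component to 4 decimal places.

1.2220, -1.5564

Euler on (p,q): p_{n+1} = p_n + h·p', q_{n+1} = q_n + h·q'.
0.800000: (1.400000, -0.890000); f=(-0.890000, -3.332000) → (1.222000, -1.556400)
(p(1), q(1)) ≈ (1.2220, -1.5564)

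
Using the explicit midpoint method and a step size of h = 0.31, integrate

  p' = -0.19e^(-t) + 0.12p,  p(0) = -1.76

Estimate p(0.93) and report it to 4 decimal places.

-2.0902

Midpoint: k1 = f(t_n, p_n); k2 = f(t_n + h/2, p_n + (h/2)·k1); p_{n+1} = p_n + h·k2.
t=0.000000, p=-1.760000:
  k1 = f(0.000000, -1.760000) = -0.401200
  k2 = f(0.155000, -1.822186) = -0.381381
  p ← -1.760000 + 0.31·(-0.381381) = -1.878228
t=0.310000, p=-1.878228:
  k1 = f(0.310000, -1.878228) = -0.364742
  k2 = f(0.465000, -1.934763) = -0.351517
  p ← -1.878228 + 0.31·(-0.351517) = -1.987199
t=0.620000, p=-1.987199:
  k1 = f(0.620000, -1.987199) = -0.340673
  k2 = f(0.775000, -2.040003) = -0.332334
  p ← -1.987199 + 0.31·(-0.332334) = -2.090222
p(0.93) ≈ -2.0902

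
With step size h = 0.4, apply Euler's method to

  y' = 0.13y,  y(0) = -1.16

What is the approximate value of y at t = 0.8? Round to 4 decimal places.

Euler: y_{n+1} = y_n + h·f(t_n, y_n).
t=0.000000, y=-1.160000: f=-0.150800 → y ← -1.160000 + 0.4·(-0.150800) = -1.220320
t=0.400000, y=-1.220320: f=-0.158642 → y ← -1.220320 + 0.4·(-0.158642) = -1.283777
y(0.8) ≈ -1.2838

-1.2838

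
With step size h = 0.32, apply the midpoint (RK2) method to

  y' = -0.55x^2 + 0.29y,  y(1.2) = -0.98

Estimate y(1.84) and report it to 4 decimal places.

-2.0652

Midpoint: k1 = f(x_n, y_n); k2 = f(x_n + h/2, y_n + (h/2)·k1); y_{n+1} = y_n + h·k2.
x=1.200000, y=-0.980000:
  k1 = f(1.200000, -0.980000) = -1.076200
  k2 = f(1.360000, -1.152192) = -1.351416
  y ← -0.980000 + 0.32·(-1.351416) = -1.412453
x=1.520000, y=-1.412453:
  k1 = f(1.520000, -1.412453) = -1.680331
  k2 = f(1.680000, -1.681306) = -2.039899
  y ← -1.412453 + 0.32·(-2.039899) = -2.065221
y(1.84) ≈ -2.0652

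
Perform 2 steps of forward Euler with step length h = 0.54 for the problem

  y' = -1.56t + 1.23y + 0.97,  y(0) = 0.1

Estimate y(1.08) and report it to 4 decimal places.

1.2176

Euler: y_{n+1} = y_n + h·f(t_n, y_n).
t=0.000000, y=0.100000: f=1.093000 → y ← 0.100000 + 0.54·1.093000 = 0.690220
t=0.540000, y=0.690220: f=0.976571 → y ← 0.690220 + 0.54·0.976571 = 1.217568
y(1.08) ≈ 1.2176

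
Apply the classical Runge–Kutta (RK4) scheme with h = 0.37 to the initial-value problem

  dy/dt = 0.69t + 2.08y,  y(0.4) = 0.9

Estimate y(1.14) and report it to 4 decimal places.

RK4: k1 = f(t_n, y_n); k2 = f(t_n + h/2, y_n + (h/2)·k1); k3 = f(t_n + h/2, y_n + (h/2)·k2); k4 = f(t_n + h, y_n + h·k3); y_{n+1} = y_n + (h/6)·(k1 + 2k2 + 2k3 + k4).
t=0.400000, y=0.900000:
  k1 = f(0.400000, 0.900000) = 2.148000
  k2 = f(0.585000, 1.297380) = 3.102200
  k3 = f(0.585000, 1.473907) = 3.469377
  k4 = f(0.770000, 2.183669) = 5.073332
  y ← 0.900000 + (0.37/6)·(k1 + 2k2 + 2k3 + k4) = 2.155810
t=0.770000, y=2.155810:
  k1 = f(0.770000, 2.155810) = 5.015385
  k2 = f(0.955000, 3.083656) = 7.072955
  k3 = f(0.955000, 3.464307) = 7.864708
  k4 = f(1.140000, 5.065752) = 11.323364
  y ← 2.155810 + (0.37/6)·(k1 + 2k2 + 2k3 + k4) = 5.005678
y(1.14) ≈ 5.0057

5.0057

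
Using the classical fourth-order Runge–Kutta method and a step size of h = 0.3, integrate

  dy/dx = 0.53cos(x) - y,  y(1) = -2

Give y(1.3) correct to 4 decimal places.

RK4: k1 = f(x_n, y_n); k2 = f(x_n + h/2, y_n + (h/2)·k1); k3 = f(x_n + h/2, y_n + (h/2)·k2); k4 = f(x_n + h, y_n + h·k3); y_{n+1} = y_n + (h/6)·(k1 + 2k2 + 2k3 + k4).
x=1.000000, y=-2.000000:
  k1 = f(1.000000, -2.000000) = 2.286360
  k2 = f(1.150000, -1.657046) = 1.873544
  k3 = f(1.150000, -1.718968) = 1.935467
  k4 = f(1.300000, -1.419360) = 1.561134
  y ← -2.000000 + (0.3/6)·(k1 + 2k2 + 2k3 + k4) = -1.426724
y(1.3) ≈ -1.4267

-1.4267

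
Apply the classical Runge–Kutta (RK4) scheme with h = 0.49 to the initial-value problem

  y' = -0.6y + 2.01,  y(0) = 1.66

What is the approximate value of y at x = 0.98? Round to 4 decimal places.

2.4113

RK4: k1 = f(x_n, y_n); k2 = f(x_n + h/2, y_n + (h/2)·k1); k3 = f(x_n + h/2, y_n + (h/2)·k2); k4 = f(x_n + h, y_n + h·k3); y_{n+1} = y_n + (h/6)·(k1 + 2k2 + 2k3 + k4).
x=0.000000, y=1.660000:
  k1 = f(0.000000, 1.660000) = 1.014000
  k2 = f(0.245000, 1.908430) = 0.864942
  k3 = f(0.245000, 1.871911) = 0.886854
  k4 = f(0.490000, 2.094558) = 0.753265
  y ← 1.660000 + (0.49/6)·(k1 + 2k2 + 2k3 + k4) = 2.090453
x=0.490000, y=2.090453:
  k1 = f(0.490000, 2.090453) = 0.755728
  k2 = f(0.735000, 2.275607) = 0.644636
  k3 = f(0.735000, 2.248389) = 0.660967
  k4 = f(0.980000, 2.414327) = 0.561404
  y ← 2.090453 + (0.49/6)·(k1 + 2k2 + 2k3 + k4) = 2.411267
y(0.98) ≈ 2.4113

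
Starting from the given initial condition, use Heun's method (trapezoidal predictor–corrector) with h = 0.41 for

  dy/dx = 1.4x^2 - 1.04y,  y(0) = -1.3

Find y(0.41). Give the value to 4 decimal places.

-0.8156

Heun: k1 = f(x_n, y_n); k2 = f(x_n + h, y_n + h·k1); y_{n+1} = y_n + (h/2)·(k1 + k2).
x=0.000000, y=-1.300000:
  k1 = f(0.000000, -1.300000) = 1.352000
  k2 = f(0.410000, -0.745680) = 1.010847
  y ← -1.300000 + (0.41/2)·(1.352000 + 1.010847) = -0.815616
y(0.41) ≈ -0.8156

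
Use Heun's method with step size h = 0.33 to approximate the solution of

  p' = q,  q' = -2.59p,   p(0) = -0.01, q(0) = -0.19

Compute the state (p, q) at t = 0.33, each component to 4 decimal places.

Heun on (p,q): k1 = f(t_n, state_n); k2 = f(t_n + h, state_n + h·k1); state_{n+1} = state_n + (h/2)·(k1 + k2).
0.000000: (-0.010000, -0.190000)
  k1 = (-0.190000, 0.025900)
  predictor → (-0.072700, -0.181453)
  k2 = (-0.181453, 0.188293)
  → (-0.071290, -0.154658)
(p(0.33), q(0.33)) ≈ (-0.0713, -0.1547)

-0.0713, -0.1547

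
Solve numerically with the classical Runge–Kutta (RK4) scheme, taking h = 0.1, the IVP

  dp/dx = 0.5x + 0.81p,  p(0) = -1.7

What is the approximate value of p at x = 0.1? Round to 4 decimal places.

RK4: k1 = f(x_n, p_n); k2 = f(x_n + h/2, p_n + (h/2)·k1); k3 = f(x_n + h/2, p_n + (h/2)·k2); k4 = f(x_n + h, p_n + h·k3); p_{n+1} = p_n + (h/6)·(k1 + 2k2 + 2k3 + k4).
x=0.000000, p=-1.700000:
  k1 = f(0.000000, -1.700000) = -1.377000
  k2 = f(0.050000, -1.768850) = -1.407769
  k3 = f(0.050000, -1.770388) = -1.409015
  k4 = f(0.100000, -1.840901) = -1.441130
  p ← -1.700000 + (0.1/6)·(k1 + 2k2 + 2k3 + k4) = -1.840862
p(0.1) ≈ -1.8409

-1.8409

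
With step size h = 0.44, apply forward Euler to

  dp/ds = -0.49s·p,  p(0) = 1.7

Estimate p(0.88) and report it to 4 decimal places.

Euler: p_{n+1} = p_n + h·f(s_n, p_n).
s=0.000000, p=1.700000: f=0.000000 → p ← 1.700000 + 0.44·0.000000 = 1.700000
s=0.440000, p=1.700000: f=-0.366520 → p ← 1.700000 + 0.44·(-0.366520) = 1.538731
p(0.88) ≈ 1.5387

1.5387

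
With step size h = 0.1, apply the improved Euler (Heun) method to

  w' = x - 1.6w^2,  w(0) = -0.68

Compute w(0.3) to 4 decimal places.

-0.9473

Heun: k1 = f(x_n, w_n); k2 = f(x_n + h, w_n + h·k1); w_{n+1} = w_n + (h/2)·(k1 + k2).
x=0.000000, w=-0.680000:
  k1 = f(0.000000, -0.680000) = -0.739840
  k2 = f(0.100000, -0.753984) = -0.809587
  w ← -0.680000 + (0.1/2)·(-0.739840 + (-0.809587)) = -0.757471
x=0.100000, w=-0.757471:
  k1 = f(0.100000, -0.757471) = -0.818021
  k2 = f(0.200000, -0.839273) = -0.927008
  w ← -0.757471 + (0.1/2)·(-0.818021 + (-0.927008)) = -0.844723
x=0.200000, w=-0.844723:
  k1 = f(0.200000, -0.844723) = -0.941690
  k2 = f(0.300000, -0.938892) = -1.110429
  w ← -0.844723 + (0.1/2)·(-0.941690 + (-1.110429)) = -0.947329
w(0.3) ≈ -0.9473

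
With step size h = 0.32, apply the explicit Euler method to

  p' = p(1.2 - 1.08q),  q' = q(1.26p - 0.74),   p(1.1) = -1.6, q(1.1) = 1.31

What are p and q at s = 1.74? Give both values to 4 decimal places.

Euler on (p,q): p_{n+1} = p_n + h·p', q_{n+1} = q_n + h·q'.
1.100000: (-1.600000, 1.310000); f=(0.343680, -3.610360) → (-1.490022, 0.154685)
1.420000: (-1.490022, 0.154685); f=(-1.539104, -0.404876) → (-1.982536, 0.025124)
(p(1.74), q(1.74)) ≈ (-1.9825, 0.0251)

-1.9825, 0.0251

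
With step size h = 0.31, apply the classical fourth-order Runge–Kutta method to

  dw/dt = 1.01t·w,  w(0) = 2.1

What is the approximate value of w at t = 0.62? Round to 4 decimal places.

RK4: k1 = f(t_n, w_n); k2 = f(t_n + h/2, w_n + (h/2)·k1); k3 = f(t_n + h/2, w_n + (h/2)·k2); k4 = f(t_n + h, w_n + h·k3); w_{n+1} = w_n + (h/6)·(k1 + 2k2 + 2k3 + k4).
t=0.000000, w=2.100000:
  k1 = f(0.000000, 2.100000) = 0.000000
  k2 = f(0.155000, 2.100000) = 0.328755
  k3 = f(0.155000, 2.150957) = 0.336732
  k4 = f(0.310000, 2.204387) = 0.690194
  w ← 2.100000 + (0.31/6)·(k1 + 2k2 + 2k3 + k4) = 2.204427
t=0.310000, w=2.204427:
  k1 = f(0.310000, 2.204427) = 0.690206
  k2 = f(0.465000, 2.311409) = 1.085553
  k3 = f(0.465000, 2.372688) = 1.114333
  k4 = f(0.620000, 2.549870) = 1.596729
  w ← 2.204427 + (0.31/6)·(k1 + 2k2 + 2k3 + k4) = 2.549907
w(0.62) ≈ 2.5499

2.5499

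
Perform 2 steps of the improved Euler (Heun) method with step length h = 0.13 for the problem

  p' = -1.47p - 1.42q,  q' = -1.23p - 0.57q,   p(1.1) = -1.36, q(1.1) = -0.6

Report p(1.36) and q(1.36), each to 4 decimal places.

-0.8227, -0.2106

Heun on (p,q): k1 = f(t_n, state_n); k2 = f(t_n + h, state_n + h·k1); state_{n+1} = state_n + (h/2)·(k1 + k2).
1.100000: (-1.360000, -0.600000)
  k1 = (2.851200, 2.014800)
  predictor → (-0.989344, -0.338076)
  k2 = (1.934404, 1.409596)
  → (-1.048936, -0.377414)
1.230000: (-1.048936, -0.377414)
  k1 = (2.077864, 1.505317)
  predictor → (-0.778813, -0.181723)
  k2 = (1.402902, 1.061523)
  → (-0.822686, -0.210570)
(p(1.36), q(1.36)) ≈ (-0.8227, -0.2106)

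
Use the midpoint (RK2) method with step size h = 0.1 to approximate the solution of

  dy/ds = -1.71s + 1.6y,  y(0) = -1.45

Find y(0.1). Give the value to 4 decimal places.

Midpoint: k1 = f(s_n, y_n); k2 = f(s_n + h/2, y_n + (h/2)·k1); y_{n+1} = y_n + h·k2.
s=0.000000, y=-1.450000:
  k1 = f(0.000000, -1.450000) = -2.320000
  k2 = f(0.050000, -1.566000) = -2.591100
  y ← -1.450000 + 0.1·(-2.591100) = -1.709110
y(0.1) ≈ -1.7091

-1.7091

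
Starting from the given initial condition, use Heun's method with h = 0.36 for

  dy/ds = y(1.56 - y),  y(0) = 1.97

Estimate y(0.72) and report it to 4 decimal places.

1.6909

Heun: k1 = f(s_n, y_n); k2 = f(s_n + h, y_n + h·k1); y_{n+1} = y_n + (h/2)·(k1 + k2).
s=0.000000, y=1.970000:
  k1 = f(0.000000, 1.970000) = -0.807700
  k2 = f(0.360000, 1.679228) = -0.200211
  y ← 1.970000 + (0.36/2)·(-0.807700 + (-0.200211)) = 1.788576
s=0.360000, y=1.788576:
  k1 = f(0.360000, 1.788576) = -0.408826
  k2 = f(0.720000, 1.641399) = -0.133608
  y ← 1.788576 + (0.36/2)·(-0.408826 + (-0.133608)) = 1.690938
y(0.72) ≈ 1.6909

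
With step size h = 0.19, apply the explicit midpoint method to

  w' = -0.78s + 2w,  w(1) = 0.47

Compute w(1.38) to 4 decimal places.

0.4907

Midpoint: k1 = f(s_n, w_n); k2 = f(s_n + h/2, w_n + (h/2)·k1); w_{n+1} = w_n + h·k2.
s=1.000000, w=0.470000:
  k1 = f(1.000000, 0.470000) = 0.160000
  k2 = f(1.095000, 0.485200) = 0.116300
  w ← 0.470000 + 0.19·0.116300 = 0.492097
s=1.190000, w=0.492097:
  k1 = f(1.190000, 0.492097) = 0.055994
  k2 = f(1.285000, 0.497416) = -0.007467
  w ← 0.492097 + 0.19·(-0.007467) = 0.490678
w(1.38) ≈ 0.4907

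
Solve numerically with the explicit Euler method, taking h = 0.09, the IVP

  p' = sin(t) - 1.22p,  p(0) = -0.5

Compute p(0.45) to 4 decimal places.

Euler: p_{n+1} = p_n + h·f(t_n, p_n).
t=0.000000, p=-0.500000: f=0.610000 → p ← -0.500000 + 0.09·0.610000 = -0.445100
t=0.090000, p=-0.445100: f=0.632901 → p ← -0.445100 + 0.09·0.632901 = -0.388139
t=0.180000, p=-0.388139: f=0.652559 → p ← -0.388139 + 0.09·0.652559 = -0.329409
t=0.270000, p=-0.329409: f=0.668610 → p ← -0.329409 + 0.09·0.668610 = -0.269234
t=0.360000, p=-0.269234: f=0.680739 → p ← -0.269234 + 0.09·0.680739 = -0.207967
p(0.45) ≈ -0.2080

-0.2080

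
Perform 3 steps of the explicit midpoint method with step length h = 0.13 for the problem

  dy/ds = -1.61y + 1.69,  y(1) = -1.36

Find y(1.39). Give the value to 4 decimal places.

-0.2433

Midpoint: k1 = f(s_n, y_n); k2 = f(s_n + h/2, y_n + (h/2)·k1); y_{n+1} = y_n + h·k2.
s=1.000000, y=-1.360000:
  k1 = f(1.000000, -1.360000) = 3.879600
  k2 = f(1.065000, -1.107826) = 3.473600
  y ← -1.360000 + 0.13·3.473600 = -0.908432
s=1.130000, y=-0.908432:
  k1 = f(1.130000, -0.908432) = 3.152576
  k2 = f(1.195000, -0.703515) = 2.822659
  y ← -0.908432 + 0.13·2.822659 = -0.541486
s=1.260000, y=-0.541486:
  k1 = f(1.260000, -0.541486) = 2.561793
  k2 = f(1.325000, -0.374970) = 2.293701
  y ← -0.541486 + 0.13·2.293701 = -0.243305
y(1.39) ≈ -0.2433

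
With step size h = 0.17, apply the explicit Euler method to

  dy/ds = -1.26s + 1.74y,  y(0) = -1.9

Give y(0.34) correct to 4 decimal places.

-3.2267

Euler: y_{n+1} = y_n + h·f(s_n, y_n).
s=0.000000, y=-1.900000: f=-3.306000 → y ← -1.900000 + 0.17·(-3.306000) = -2.462020
s=0.170000, y=-2.462020: f=-4.498115 → y ← -2.462020 + 0.17·(-4.498115) = -3.226700
y(0.34) ≈ -3.2267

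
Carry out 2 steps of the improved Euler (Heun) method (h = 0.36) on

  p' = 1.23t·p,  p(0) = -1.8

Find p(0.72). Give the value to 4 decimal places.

Heun: k1 = f(t_n, p_n); k2 = f(t_n + h, p_n + h·k1); p_{n+1} = p_n + (h/2)·(k1 + k2).
t=0.000000, p=-1.800000:
  k1 = f(0.000000, -1.800000) = 0.000000
  k2 = f(0.360000, -1.800000) = -0.797040
  p ← -1.800000 + (0.36/2)·(0.000000 + (-0.797040)) = -1.943467
t=0.360000, p=-1.943467:
  k1 = f(0.360000, -1.943467) = -0.860567
  k2 = f(0.720000, -2.253271) = -1.995497
  p ← -1.943467 + (0.36/2)·(-0.860567 + (-1.995497)) = -2.457559
p(0.72) ≈ -2.4576

-2.4576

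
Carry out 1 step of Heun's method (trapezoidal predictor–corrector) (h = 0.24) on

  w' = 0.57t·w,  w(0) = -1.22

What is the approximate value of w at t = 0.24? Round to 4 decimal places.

-1.2400

Heun: k1 = f(t_n, w_n); k2 = f(t_n + h, w_n + h·k1); w_{n+1} = w_n + (h/2)·(k1 + k2).
t=0.000000, w=-1.220000:
  k1 = f(0.000000, -1.220000) = 0.000000
  k2 = f(0.240000, -1.220000) = -0.166896
  w ← -1.220000 + (0.24/2)·(0.000000 + (-0.166896)) = -1.240028
w(0.24) ≈ -1.2400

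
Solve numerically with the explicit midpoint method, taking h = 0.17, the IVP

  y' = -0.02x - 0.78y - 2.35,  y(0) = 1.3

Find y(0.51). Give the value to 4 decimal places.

Midpoint: k1 = f(x_n, y_n); k2 = f(x_n + h/2, y_n + (h/2)·k1); y_{n+1} = y_n + h·k2.
x=0.000000, y=1.300000:
  k1 = f(0.000000, 1.300000) = -3.364000
  k2 = f(0.085000, 1.014060) = -3.142667
  y ← 1.300000 + 0.17·(-3.142667) = 0.765747
x=0.170000, y=0.765747:
  k1 = f(0.170000, 0.765747) = -2.950682
  k2 = f(0.255000, 0.514939) = -2.756752
  y ← 0.765747 + 0.17·(-2.756752) = 0.297099
x=0.340000, y=0.297099:
  k1 = f(0.340000, 0.297099) = -2.588537
  k2 = f(0.425000, 0.077073) = -2.418617
  y ← 0.297099 + 0.17·(-2.418617) = -0.114066
y(0.51) ≈ -0.1141

-0.1141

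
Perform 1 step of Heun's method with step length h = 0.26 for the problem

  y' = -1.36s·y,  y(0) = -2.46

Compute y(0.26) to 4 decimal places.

-2.3469

Heun: k1 = f(s_n, y_n); k2 = f(s_n + h, y_n + h·k1); y_{n+1} = y_n + (h/2)·(k1 + k2).
s=0.000000, y=-2.460000:
  k1 = f(0.000000, -2.460000) = 0.000000
  k2 = f(0.260000, -2.460000) = 0.869856
  y ← -2.460000 + (0.26/2)·(0.000000 + 0.869856) = -2.346919
y(0.26) ≈ -2.3469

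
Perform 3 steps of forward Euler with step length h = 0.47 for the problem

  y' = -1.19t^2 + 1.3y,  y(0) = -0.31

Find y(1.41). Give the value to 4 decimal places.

-1.9894

Euler: y_{n+1} = y_n + h·f(t_n, y_n).
t=0.000000, y=-0.310000: f=-0.403000 → y ← -0.310000 + 0.47·(-0.403000) = -0.499410
t=0.470000, y=-0.499410: f=-0.912104 → y ← -0.499410 + 0.47·(-0.912104) = -0.928099
t=0.940000, y=-0.928099: f=-2.258013 → y ← -0.928099 + 0.47·(-2.258013) = -1.989365
y(1.41) ≈ -1.9894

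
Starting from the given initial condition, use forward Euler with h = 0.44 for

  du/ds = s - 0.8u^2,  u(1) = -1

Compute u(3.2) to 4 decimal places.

1.8998

Euler: u_{n+1} = u_n + h·f(s_n, u_n).
s=1.000000, u=-1.000000: f=0.200000 → u ← -1.000000 + 0.44·0.200000 = -0.912000
s=1.440000, u=-0.912000: f=0.774605 → u ← -0.912000 + 0.44·0.774605 = -0.571174
s=1.880000, u=-0.571174: f=1.619008 → u ← -0.571174 + 0.44·1.619008 = 0.141190
s=2.320000, u=0.141190: f=2.304052 → u ← 0.141190 + 0.44·2.304052 = 1.154973
s=2.760000, u=1.154973: f=1.692830 → u ← 1.154973 + 0.44·1.692830 = 1.899818
u(3.2) ≈ 1.8998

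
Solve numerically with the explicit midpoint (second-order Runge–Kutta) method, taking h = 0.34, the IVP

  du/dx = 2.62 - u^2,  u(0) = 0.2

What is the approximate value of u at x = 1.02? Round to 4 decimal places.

1.4757

Midpoint: k1 = f(x_n, u_n); k2 = f(x_n + h/2, u_n + (h/2)·k1); u_{n+1} = u_n + h·k2.
x=0.000000, u=0.200000:
  k1 = f(0.000000, 0.200000) = 2.580000
  k2 = f(0.170000, 0.638600) = 2.212190
  u ← 0.200000 + 0.34·2.212190 = 0.952145
x=0.340000, u=0.952145:
  k1 = f(0.340000, 0.952145) = 1.713421
  k2 = f(0.510000, 1.243426) = 1.073891
  u ← 0.952145 + 0.34·1.073891 = 1.317268
x=0.680000, u=1.317268:
  k1 = f(0.680000, 1.317268) = 0.884806
  k2 = f(0.850000, 1.467685) = 0.465902
  u ← 1.317268 + 0.34·0.465902 = 1.475674
u(1.02) ≈ 1.4757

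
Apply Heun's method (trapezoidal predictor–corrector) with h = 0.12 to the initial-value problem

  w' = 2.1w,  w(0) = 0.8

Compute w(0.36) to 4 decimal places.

Heun: k1 = f(t_n, w_n); k2 = f(t_n + h, w_n + h·k1); w_{n+1} = w_n + (h/2)·(k1 + k2).
t=0.000000, w=0.800000:
  k1 = f(0.000000, 0.800000) = 1.680000
  k2 = f(0.120000, 1.001600) = 2.103360
  w ← 0.800000 + (0.12/2)·(1.680000 + 2.103360) = 1.027002
t=0.120000, w=1.027002:
  k1 = f(0.120000, 1.027002) = 2.156703
  k2 = f(0.240000, 1.285806) = 2.700193
  w ← 1.027002 + (0.12/2)·(2.156703 + 2.700193) = 1.318415
t=0.240000, w=1.318415:
  k1 = f(0.240000, 1.318415) = 2.768672
  k2 = f(0.360000, 1.650656) = 3.466378
  w ← 1.318415 + (0.12/2)·(2.768672 + 3.466378) = 1.692518
w(0.36) ≈ 1.6925

1.6925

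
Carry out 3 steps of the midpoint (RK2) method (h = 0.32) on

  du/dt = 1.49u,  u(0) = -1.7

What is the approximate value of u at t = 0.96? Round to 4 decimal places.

-6.8395

Midpoint: k1 = f(t_n, u_n); k2 = f(t_n + h/2, u_n + (h/2)·k1); u_{n+1} = u_n + h·k2.
t=0.000000, u=-1.700000:
  k1 = f(0.000000, -1.700000) = -2.533000
  k2 = f(0.160000, -2.105280) = -3.136867
  u ← -1.700000 + 0.32·(-3.136867) = -2.703798
t=0.320000, u=-2.703798:
  k1 = f(0.320000, -2.703798) = -4.028658
  k2 = f(0.480000, -3.348383) = -4.989090
  u ← -2.703798 + 0.32·(-4.989090) = -4.300306
t=0.640000, u=-4.300306:
  k1 = f(0.640000, -4.300306) = -6.407457
  k2 = f(0.800000, -5.325499) = -7.934994
  u ← -4.300306 + 0.32·(-7.934994) = -6.839505
u(0.96) ≈ -6.8395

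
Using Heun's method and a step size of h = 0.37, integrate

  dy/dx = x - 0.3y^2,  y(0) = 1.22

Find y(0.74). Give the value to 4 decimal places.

1.2052

Heun: k1 = f(x_n, y_n); k2 = f(x_n + h, y_n + h·k1); y_{n+1} = y_n + (h/2)·(k1 + k2).
x=0.000000, y=1.220000:
  k1 = f(0.000000, 1.220000) = -0.446520
  k2 = f(0.370000, 1.054788) = 0.036227
  y ← 1.220000 + (0.37/2)·(-0.446520 + 0.036227) = 1.144096
x=0.370000, y=1.144096:
  k1 = f(0.370000, 1.144096) = -0.022687
  k2 = f(0.740000, 1.135702) = 0.353054
  y ← 1.144096 + (0.37/2)·(-0.022687 + 0.353054) = 1.205214
y(0.74) ≈ 1.2052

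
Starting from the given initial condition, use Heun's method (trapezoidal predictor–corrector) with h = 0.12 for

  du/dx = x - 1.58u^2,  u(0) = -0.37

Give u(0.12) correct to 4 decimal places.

Heun: k1 = f(x_n, u_n); k2 = f(x_n + h, u_n + h·k1); u_{n+1} = u_n + (h/2)·(k1 + k2).
x=0.000000, u=-0.370000:
  k1 = f(0.000000, -0.370000) = -0.216302
  k2 = f(0.120000, -0.395956) = -0.127715
  u ← -0.370000 + (0.12/2)·(-0.216302 + (-0.127715)) = -0.390641
u(0.12) ≈ -0.3906

-0.3906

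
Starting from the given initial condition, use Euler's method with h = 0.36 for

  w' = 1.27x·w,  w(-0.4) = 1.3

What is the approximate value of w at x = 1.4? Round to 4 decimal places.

Euler: w_{n+1} = w_n + h·f(x_n, w_n).
x=-0.400000, w=1.300000: f=-0.660400 → w ← 1.300000 + 0.36·(-0.660400) = 1.062256
x=-0.040000, w=1.062256: f=-0.053963 → w ← 1.062256 + 0.36·(-0.053963) = 1.042829
x=0.320000, w=1.042829: f=0.423806 → w ← 1.042829 + 0.36·0.423806 = 1.195400
x=0.680000, w=1.195400: f=1.032347 → w ← 1.195400 + 0.36·1.032347 = 1.567045
x=1.040000, w=1.567045: f=2.069752 → w ← 1.567045 + 0.36·2.069752 = 2.312155
w(1.4) ≈ 2.3122

2.3122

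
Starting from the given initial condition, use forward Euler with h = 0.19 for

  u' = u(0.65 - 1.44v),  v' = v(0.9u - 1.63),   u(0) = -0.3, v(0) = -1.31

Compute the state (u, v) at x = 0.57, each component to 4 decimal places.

-0.7602, -0.3021

Euler on (u,v): u_{n+1} = u_n + h·u', v_{n+1} = v_n + h·v'.
0.000000: (-0.300000, -1.310000); f=(-0.760920, 2.489000) → (-0.444575, -0.837090)
0.190000: (-0.444575, -0.837090); f=(-0.824868, 1.699391) → (-0.601300, -0.514206)
0.380000: (-0.601300, -0.514206); f=(-0.836081, 1.116428) → (-0.760155, -0.302084)
(u(0.57), v(0.57)) ≈ (-0.7602, -0.3021)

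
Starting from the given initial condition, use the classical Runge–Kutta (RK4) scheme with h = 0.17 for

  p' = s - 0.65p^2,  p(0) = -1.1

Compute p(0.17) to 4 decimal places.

RK4: k1 = f(s_n, p_n); k2 = f(s_n + h/2, p_n + (h/2)·k1); k3 = f(s_n + h/2, p_n + (h/2)·k2); k4 = f(s_n + h, p_n + h·k3); p_{n+1} = p_n + (h/6)·(k1 + 2k2 + 2k3 + k4).
s=0.000000, p=-1.100000:
  k1 = f(0.000000, -1.100000) = -0.786500
  k2 = f(0.085000, -1.166853) = -0.800004
  k3 = f(0.085000, -1.168000) = -0.801746
  k4 = f(0.170000, -1.236297) = -0.823479
  p ← -1.100000 + (0.17/6)·(k1 + 2k2 + 2k3 + k4) = -1.236382
p(0.17) ≈ -1.2364

-1.2364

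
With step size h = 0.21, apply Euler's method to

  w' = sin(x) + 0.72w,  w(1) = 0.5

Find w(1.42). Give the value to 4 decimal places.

Euler: w_{n+1} = w_n + h·f(x_n, w_n).
x=1.000000, w=0.500000: f=1.201471 → w ← 0.500000 + 0.21·1.201471 = 0.752309
x=1.210000, w=0.752309: f=1.477278 → w ← 0.752309 + 0.21·1.477278 = 1.062537
w(1.42) ≈ 1.0625

1.0625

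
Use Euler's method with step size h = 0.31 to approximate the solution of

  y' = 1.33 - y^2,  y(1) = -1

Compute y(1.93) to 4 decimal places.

Euler: y_{n+1} = y_n + h·f(x_n, y_n).
x=1.000000, y=-1.000000: f=0.330000 → y ← -1.000000 + 0.31·0.330000 = -0.897700
x=1.310000, y=-0.897700: f=0.524135 → y ← -0.897700 + 0.31·0.524135 = -0.735218
x=1.620000, y=-0.735218: f=0.789454 → y ← -0.735218 + 0.31·0.789454 = -0.490487
y(1.93) ≈ -0.4905

-0.4905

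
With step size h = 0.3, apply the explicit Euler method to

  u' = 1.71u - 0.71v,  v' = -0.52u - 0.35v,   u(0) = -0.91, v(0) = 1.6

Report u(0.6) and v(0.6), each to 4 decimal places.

-2.9340, 1.6766

Euler on (u,v): u_{n+1} = u_n + h·u', v_{n+1} = v_n + h·v'.
0.000000: (-0.910000, 1.600000); f=(-2.692100, -0.086800) → (-1.717630, 1.573960)
0.300000: (-1.717630, 1.573960); f=(-4.054659, 0.342282) → (-2.934028, 1.676644)
(u(0.6), v(0.6)) ≈ (-2.9340, 1.6766)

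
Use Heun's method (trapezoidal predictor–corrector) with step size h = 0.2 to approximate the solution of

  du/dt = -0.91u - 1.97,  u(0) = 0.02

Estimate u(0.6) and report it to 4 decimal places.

-0.8949

Heun: k1 = f(t_n, u_n); k2 = f(t_n + h, u_n + h·k1); u_{n+1} = u_n + (h/2)·(k1 + k2).
t=0.000000, u=0.020000:
  k1 = f(0.000000, 0.020000) = -1.988200
  k2 = f(0.200000, -0.377640) = -1.626348
  u ← 0.020000 + (0.2/2)·(-1.988200 + (-1.626348)) = -0.341455
t=0.200000, u=-0.341455:
  k1 = f(0.200000, -0.341455) = -1.659276
  k2 = f(0.400000, -0.673310) = -1.357288
  u ← -0.341455 + (0.2/2)·(-1.659276 + (-1.357288)) = -0.643111
t=0.400000, u=-0.643111:
  k1 = f(0.400000, -0.643111) = -1.384769
  k2 = f(0.600000, -0.920065) = -1.132741
  u ← -0.643111 + (0.2/2)·(-1.384769 + (-1.132741)) = -0.894862
u(0.6) ≈ -0.8949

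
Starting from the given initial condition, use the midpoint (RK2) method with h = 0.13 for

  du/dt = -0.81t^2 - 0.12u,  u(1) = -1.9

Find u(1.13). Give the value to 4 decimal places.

-1.9892

Midpoint: k1 = f(t_n, u_n); k2 = f(t_n + h/2, u_n + (h/2)·k1); u_{n+1} = u_n + h·k2.
t=1.000000, u=-1.900000:
  k1 = f(1.000000, -1.900000) = -0.582000
  k2 = f(1.065000, -1.937830) = -0.686183
  u ← -1.900000 + 0.13·(-0.686183) = -1.989204
u(1.13) ≈ -1.9892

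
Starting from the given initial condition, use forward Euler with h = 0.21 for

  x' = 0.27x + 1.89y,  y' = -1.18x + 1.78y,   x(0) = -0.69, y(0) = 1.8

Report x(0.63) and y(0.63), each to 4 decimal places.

Euler on (x,y): x_{n+1} = x_n + h·x', y_{n+1} = y_n + h·y'.
0.000000: (-0.690000, 1.800000); f=(3.215700, 4.018200) → (-0.014703, 2.643822)
0.210000: (-0.014703, 2.643822); f=(4.992854, 4.723353) → (1.033796, 3.635726)
0.420000: (1.033796, 3.635726); f=(7.150647, 5.251713) → (2.535432, 4.738586)
(x(0.63), y(0.63)) ≈ (2.5354, 4.7386)

2.5354, 4.7386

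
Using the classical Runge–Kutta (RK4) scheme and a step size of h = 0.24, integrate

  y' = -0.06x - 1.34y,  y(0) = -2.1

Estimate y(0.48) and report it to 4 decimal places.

RK4: k1 = f(x_n, y_n); k2 = f(x_n + h/2, y_n + (h/2)·k1); k3 = f(x_n + h/2, y_n + (h/2)·k2); k4 = f(x_n + h, y_n + h·k3); y_{n+1} = y_n + (h/6)·(k1 + 2k2 + 2k3 + k4).
x=0.000000, y=-2.100000:
  k1 = f(0.000000, -2.100000) = 2.814000
  k2 = f(0.120000, -1.762320) = 2.354309
  k3 = f(0.120000, -1.817483) = 2.428227
  k4 = f(0.240000, -1.517225) = 2.018682
  y ← -2.100000 + (0.24/6)·(k1 + 2k2 + 2k3 + k4) = -1.524090
x=0.240000, y=-1.524090:
  k1 = f(0.240000, -1.524090) = 2.027880
  k2 = f(0.360000, -1.280744) = 1.694597
  k3 = f(0.360000, -1.320738) = 1.748189
  k4 = f(0.480000, -1.104524) = 1.451263
  y ← -1.524090 + (0.24/6)·(k1 + 2k2 + 2k3 + k4) = -1.109501
y(0.48) ≈ -1.1095

-1.1095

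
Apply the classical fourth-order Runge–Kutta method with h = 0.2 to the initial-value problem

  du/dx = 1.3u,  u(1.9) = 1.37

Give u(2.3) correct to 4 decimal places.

RK4: k1 = f(x_n, u_n); k2 = f(x_n + h/2, u_n + (h/2)·k1); k3 = f(x_n + h/2, u_n + (h/2)·k2); k4 = f(x_n + h, u_n + h·k3); u_{n+1} = u_n + (h/6)·(k1 + 2k2 + 2k3 + k4).
x=1.900000, u=1.370000:
  k1 = f(1.900000, 1.370000) = 1.781000
  k2 = f(2.000000, 1.548100) = 2.012530
  k3 = f(2.000000, 1.571253) = 2.042629
  k4 = f(2.100000, 1.778526) = 2.312084
  u ← 1.370000 + (0.2/6)·(k1 + 2k2 + 2k3 + k4) = 1.776780
x=2.100000, u=1.776780:
  k1 = f(2.100000, 1.776780) = 2.309814
  k2 = f(2.200000, 2.007761) = 2.610090
  k3 = f(2.200000, 2.037789) = 2.649126
  k4 = f(2.300000, 2.306605) = 2.998587
  u ← 1.776780 + (0.2/6)·(k1 + 2k2 + 2k3 + k4) = 2.304341
u(2.3) ≈ 2.3043

2.3043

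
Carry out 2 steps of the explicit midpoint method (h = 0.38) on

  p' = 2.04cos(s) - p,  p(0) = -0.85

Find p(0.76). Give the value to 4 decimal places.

Midpoint: k1 = f(s_n, p_n); k2 = f(s_n + h/2, p_n + (h/2)·k1); p_{n+1} = p_n + h·k2.
s=0.000000, p=-0.850000:
  k1 = f(0.000000, -0.850000) = 2.890000
  k2 = f(0.190000, -0.300900) = 2.304189
  p ← -0.850000 + 0.38·2.304189 = 0.025592
s=0.380000, p=0.025592:
  k1 = f(0.380000, 0.025592) = 1.868884
  k2 = f(0.570000, 0.380680) = 1.336798
  p ← 0.025592 + 0.38·1.336798 = 0.533575
p(0.76) ≈ 0.5336

0.5336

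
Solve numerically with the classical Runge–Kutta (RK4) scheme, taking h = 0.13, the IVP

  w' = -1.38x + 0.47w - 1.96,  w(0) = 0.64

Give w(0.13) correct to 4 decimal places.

RK4: k1 = f(x_n, w_n); k2 = f(x_n + h/2, w_n + (h/2)·k1); k3 = f(x_n + h/2, w_n + (h/2)·k2); k4 = f(x_n + h, w_n + h·k3); w_{n+1} = w_n + (h/6)·(k1 + 2k2 + 2k3 + k4).
x=0.000000, w=0.640000:
  k1 = f(0.000000, 0.640000) = -1.659200
  k2 = f(0.065000, 0.532152) = -1.799589
  k3 = f(0.065000, 0.523027) = -1.803877
  k4 = f(0.130000, 0.405496) = -1.948817
  w ← 0.640000 + (0.13/6)·(k1 + 2k2 + 2k3 + k4) = 0.405676
w(0.13) ≈ 0.4057

0.4057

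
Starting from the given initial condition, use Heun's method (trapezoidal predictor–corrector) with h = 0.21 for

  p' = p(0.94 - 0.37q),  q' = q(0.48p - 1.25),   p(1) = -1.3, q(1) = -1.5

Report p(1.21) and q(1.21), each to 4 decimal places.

-1.7330, -1.0071

Heun on (p,q): k1 = f(t_n, state_n); k2 = f(t_n + h, state_n + h·k1); state_{n+1} = state_n + (h/2)·(k1 + k2).
1.000000: (-1.300000, -1.500000)
  k1 = (-1.943500, 2.811000)
  predictor → (-1.708135, -0.909690)
  k2 = (-2.180580, 1.882972)
  → (-1.733028, -1.007133)
(p(1.21), q(1.21)) ≈ (-1.7330, -1.0071)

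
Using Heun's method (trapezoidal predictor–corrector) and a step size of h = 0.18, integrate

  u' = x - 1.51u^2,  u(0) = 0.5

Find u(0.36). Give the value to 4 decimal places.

Heun: k1 = f(x_n, u_n); k2 = f(x_n + h, u_n + h·k1); u_{n+1} = u_n + (h/2)·(k1 + k2).
x=0.000000, u=0.500000:
  k1 = f(0.000000, 0.500000) = -0.377500
  k2 = f(0.180000, 0.432050) = -0.101867
  u ← 0.500000 + (0.18/2)·(-0.377500 + (-0.101867)) = 0.456857
x=0.180000, u=0.456857:
  k1 = f(0.180000, 0.456857) = -0.135165
  k2 = f(0.360000, 0.432527) = 0.077509
  u ← 0.456857 + (0.18/2)·(-0.135165 + 0.077509) = 0.451668
u(0.36) ≈ 0.4517

0.4517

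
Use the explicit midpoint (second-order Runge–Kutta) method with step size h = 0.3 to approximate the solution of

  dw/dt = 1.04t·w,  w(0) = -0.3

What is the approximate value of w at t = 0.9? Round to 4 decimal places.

-0.4524

Midpoint: k1 = f(t_n, w_n); k2 = f(t_n + h/2, w_n + (h/2)·k1); w_{n+1} = w_n + h·k2.
t=0.000000, w=-0.300000:
  k1 = f(0.000000, -0.300000) = 0.000000
  k2 = f(0.150000, -0.300000) = -0.046800
  w ← -0.300000 + 0.3·(-0.046800) = -0.314040
t=0.300000, w=-0.314040:
  k1 = f(0.300000, -0.314040) = -0.097980
  k2 = f(0.450000, -0.328737) = -0.153849
  w ← -0.314040 + 0.3·(-0.153849) = -0.360195
t=0.600000, w=-0.360195:
  k1 = f(0.600000, -0.360195) = -0.224761
  k2 = f(0.750000, -0.393909) = -0.307249
  w ← -0.360195 + 0.3·(-0.307249) = -0.452369
w(0.9) ≈ -0.4524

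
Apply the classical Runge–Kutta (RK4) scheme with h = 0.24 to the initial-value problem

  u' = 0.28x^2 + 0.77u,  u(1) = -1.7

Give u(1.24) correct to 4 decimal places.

RK4: k1 = f(x_n, u_n); k2 = f(x_n + h/2, u_n + (h/2)·k1); k3 = f(x_n + h/2, u_n + (h/2)·k2); k4 = f(x_n + h, u_n + h·k3); u_{n+1} = u_n + (h/6)·(k1 + 2k2 + 2k3 + k4).
x=1.000000, u=-1.700000:
  k1 = f(1.000000, -1.700000) = -1.029000
  k2 = f(1.120000, -1.823480) = -1.052848
  k3 = f(1.120000, -1.826342) = -1.055051
  k4 = f(1.240000, -1.953212) = -1.073445
  u ← -1.700000 + (0.24/6)·(k1 + 2k2 + 2k3 + k4) = -1.952730
u(1.24) ≈ -1.9527

-1.9527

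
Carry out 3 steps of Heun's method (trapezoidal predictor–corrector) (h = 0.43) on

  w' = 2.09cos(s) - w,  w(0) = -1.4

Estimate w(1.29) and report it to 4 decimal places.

Heun: k1 = f(s_n, w_n); k2 = f(s_n + h, w_n + h·k1); w_{n+1} = w_n + (h/2)·(k1 + k2).
s=0.000000, w=-1.400000:
  k1 = f(0.000000, -1.400000) = 3.490000
  k2 = f(0.430000, 0.100700) = 1.799038
  w ← -1.400000 + (0.43/2)·(3.490000 + 1.799038) = -0.262857
s=0.430000, w=-0.262857:
  k1 = f(0.430000, -0.262857) = 2.162595
  k2 = f(0.860000, 0.667059) = 0.696535
  w ← -0.262857 + (0.43/2)·(2.162595 + 0.696535) = 0.351856
s=0.860000, w=0.351856:
  k1 = f(0.860000, 0.351856) = 1.011738
  k2 = f(1.290000, 0.786904) = -0.207721
  w ← 0.351856 + (0.43/2)·(1.011738 + (-0.207721)) = 0.524720
w(1.29) ≈ 0.5247

0.5247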